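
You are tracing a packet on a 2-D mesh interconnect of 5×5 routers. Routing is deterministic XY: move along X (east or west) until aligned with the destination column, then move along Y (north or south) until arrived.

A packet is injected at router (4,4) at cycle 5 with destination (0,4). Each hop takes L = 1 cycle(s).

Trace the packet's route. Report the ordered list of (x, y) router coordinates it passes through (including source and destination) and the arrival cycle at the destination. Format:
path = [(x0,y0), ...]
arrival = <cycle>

  0. router=(4,4) cycle=5 (inject)
  1. router=(3,4) cycle=6 dir=W
  2. router=(2,4) cycle=7 dir=W
  3. router=(1,4) cycle=8 dir=W
  4. router=(0,4) cycle=9 dir=W

path = [(4,4), (3,4), (2,4), (1,4), (0,4)]
arrival = 9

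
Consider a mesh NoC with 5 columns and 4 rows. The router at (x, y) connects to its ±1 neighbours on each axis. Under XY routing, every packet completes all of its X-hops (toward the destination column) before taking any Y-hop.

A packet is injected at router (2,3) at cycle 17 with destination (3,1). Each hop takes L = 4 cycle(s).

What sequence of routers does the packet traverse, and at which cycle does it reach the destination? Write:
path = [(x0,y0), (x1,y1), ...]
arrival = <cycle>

src (2,3)  cyc=17
E→(3,3)  cyc=21
S→(3,2)  cyc=25
S→(3,1)  cyc=29

path = [(2,3), (3,3), (3,2), (3,1)]
arrival = 29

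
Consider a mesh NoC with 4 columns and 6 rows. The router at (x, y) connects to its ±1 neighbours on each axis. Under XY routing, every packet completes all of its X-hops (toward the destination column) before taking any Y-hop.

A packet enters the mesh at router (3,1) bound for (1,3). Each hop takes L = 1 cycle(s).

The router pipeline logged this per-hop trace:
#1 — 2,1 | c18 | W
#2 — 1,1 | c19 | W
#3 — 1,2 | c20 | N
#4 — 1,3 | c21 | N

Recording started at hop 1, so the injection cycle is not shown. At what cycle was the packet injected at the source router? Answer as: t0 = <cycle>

Hop 1 reached at cycle 18; hop k is at t0 + k·L.
Subtract one hop: t0 = 18 − 1 = 17.

t0 = 17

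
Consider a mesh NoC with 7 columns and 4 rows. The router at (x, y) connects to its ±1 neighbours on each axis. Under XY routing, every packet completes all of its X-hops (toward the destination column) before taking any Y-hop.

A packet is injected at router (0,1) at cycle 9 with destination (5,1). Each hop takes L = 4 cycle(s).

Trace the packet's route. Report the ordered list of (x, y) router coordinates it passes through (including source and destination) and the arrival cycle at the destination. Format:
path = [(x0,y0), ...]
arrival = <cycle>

path = [(0,1), (1,1), (2,1), (3,1), (4,1), (5,1)]
arrival = 29

  0. router=(0,1) cycle=9 (inject)
  1. router=(1,1) cycle=13 dir=E
  2. router=(2,1) cycle=17 dir=E
  3. router=(3,1) cycle=21 dir=E
  4. router=(4,1) cycle=25 dir=E
  5. router=(5,1) cycle=29 dir=E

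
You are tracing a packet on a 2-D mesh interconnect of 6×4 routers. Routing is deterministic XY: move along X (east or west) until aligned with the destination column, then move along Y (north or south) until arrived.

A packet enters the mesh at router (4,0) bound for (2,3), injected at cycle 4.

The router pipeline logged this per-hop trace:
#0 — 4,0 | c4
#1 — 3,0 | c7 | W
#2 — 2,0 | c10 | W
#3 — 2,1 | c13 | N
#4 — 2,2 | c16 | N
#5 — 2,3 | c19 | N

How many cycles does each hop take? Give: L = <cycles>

L = 3

Between hops 0 and 1 the cycle counter advances 7 − 4 = 3.
That increment is L by definition: L = 3.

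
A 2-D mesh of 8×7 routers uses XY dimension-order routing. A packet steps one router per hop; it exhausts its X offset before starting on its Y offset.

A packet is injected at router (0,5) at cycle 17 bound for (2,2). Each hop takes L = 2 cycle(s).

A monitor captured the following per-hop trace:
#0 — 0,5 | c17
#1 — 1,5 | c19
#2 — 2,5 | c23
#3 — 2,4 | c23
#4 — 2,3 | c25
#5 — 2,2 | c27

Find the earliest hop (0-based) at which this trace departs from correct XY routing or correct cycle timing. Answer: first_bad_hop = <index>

[1] (+1,+0) / 2c ⇒ ok
[2] (+1,+0) / 4c ⇒ BAD: Δcyc=4≠L

first_bad_hop = 2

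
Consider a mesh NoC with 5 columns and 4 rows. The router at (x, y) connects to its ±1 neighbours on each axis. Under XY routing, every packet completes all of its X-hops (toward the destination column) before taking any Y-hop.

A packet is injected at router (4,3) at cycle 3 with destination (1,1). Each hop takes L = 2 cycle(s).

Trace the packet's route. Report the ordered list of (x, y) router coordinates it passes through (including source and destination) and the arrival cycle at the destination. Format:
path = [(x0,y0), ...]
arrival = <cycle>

src (4,3)  cyc=3
W→(3,3)  cyc=5
W→(2,3)  cyc=7
W→(1,3)  cyc=9
S→(1,2)  cyc=11
S→(1,1)  cyc=13

path = [(4,3), (3,3), (2,3), (1,3), (1,2), (1,1)]
arrival = 13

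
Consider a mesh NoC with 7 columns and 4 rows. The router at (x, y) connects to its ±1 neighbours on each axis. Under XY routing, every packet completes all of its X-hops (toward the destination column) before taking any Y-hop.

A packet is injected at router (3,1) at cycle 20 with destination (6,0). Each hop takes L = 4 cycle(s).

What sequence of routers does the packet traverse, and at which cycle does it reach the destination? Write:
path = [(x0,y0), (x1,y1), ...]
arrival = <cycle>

#0 — 3,1 | c20
#1 — 4,1 | c24 | E
#2 — 5,1 | c28 | E
#3 — 6,1 | c32 | E
#4 — 6,0 | c36 | S

path = [(3,1), (4,1), (5,1), (6,1), (6,0)]
arrival = 36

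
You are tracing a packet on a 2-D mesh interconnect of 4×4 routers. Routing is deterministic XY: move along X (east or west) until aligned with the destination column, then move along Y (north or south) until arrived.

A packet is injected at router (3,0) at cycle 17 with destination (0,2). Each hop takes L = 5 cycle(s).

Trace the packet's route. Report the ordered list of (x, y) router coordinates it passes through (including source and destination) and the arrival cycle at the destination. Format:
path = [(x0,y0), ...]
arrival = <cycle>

path = [(3,0), (2,0), (1,0), (0,0), (0,1), (0,2)]
arrival = 42

  0. router=(3,0) cycle=17 (inject)
  1. router=(2,0) cycle=22 dir=W
  2. router=(1,0) cycle=27 dir=W
  3. router=(0,0) cycle=32 dir=W
  4. router=(0,1) cycle=37 dir=N
  5. router=(0,2) cycle=42 dir=N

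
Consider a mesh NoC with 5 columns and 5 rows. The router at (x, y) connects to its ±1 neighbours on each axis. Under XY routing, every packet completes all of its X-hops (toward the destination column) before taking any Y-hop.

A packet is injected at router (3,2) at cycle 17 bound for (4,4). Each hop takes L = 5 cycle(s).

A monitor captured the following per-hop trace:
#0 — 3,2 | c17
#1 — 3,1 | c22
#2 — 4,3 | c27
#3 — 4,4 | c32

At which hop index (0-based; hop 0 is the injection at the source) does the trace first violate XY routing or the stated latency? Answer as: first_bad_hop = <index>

hop 1: step (+0,-1), +5 cyc — BAD: Y-move but x=3≠4

first_bad_hop = 1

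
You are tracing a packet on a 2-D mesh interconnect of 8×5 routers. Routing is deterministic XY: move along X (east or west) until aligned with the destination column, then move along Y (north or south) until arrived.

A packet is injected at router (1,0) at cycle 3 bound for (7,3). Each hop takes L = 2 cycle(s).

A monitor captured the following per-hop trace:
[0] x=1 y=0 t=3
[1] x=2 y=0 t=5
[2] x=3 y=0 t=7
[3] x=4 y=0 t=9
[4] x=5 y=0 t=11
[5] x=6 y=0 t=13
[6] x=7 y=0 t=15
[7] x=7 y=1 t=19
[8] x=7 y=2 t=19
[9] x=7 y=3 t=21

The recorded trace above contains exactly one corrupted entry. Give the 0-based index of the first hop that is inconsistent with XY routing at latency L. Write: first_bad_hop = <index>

[1] (+1,+0) / 2c ⇒ ok
[2] (+1,+0) / 2c ⇒ ok
[3] (+1,+0) / 2c ⇒ ok
[4] (+1,+0) / 2c ⇒ ok
[5] (+1,+0) / 2c ⇒ ok
[6] (+1,+0) / 2c ⇒ ok
[7] (+0,+1) / 4c ⇒ BAD: Δcyc=4≠L

first_bad_hop = 7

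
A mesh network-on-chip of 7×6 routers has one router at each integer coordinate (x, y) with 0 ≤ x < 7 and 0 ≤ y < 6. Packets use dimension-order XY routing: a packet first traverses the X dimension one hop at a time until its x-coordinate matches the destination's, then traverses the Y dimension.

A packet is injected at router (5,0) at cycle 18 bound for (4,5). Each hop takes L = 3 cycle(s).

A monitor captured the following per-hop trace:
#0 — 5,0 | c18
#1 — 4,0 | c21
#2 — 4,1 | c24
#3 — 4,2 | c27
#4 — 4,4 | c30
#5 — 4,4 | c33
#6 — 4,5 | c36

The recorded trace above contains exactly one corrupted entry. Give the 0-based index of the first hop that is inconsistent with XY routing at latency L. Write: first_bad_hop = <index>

hop 1: step (-1,+0), +3 cyc — ok
hop 2: step (+0,+1), +3 cyc — ok
hop 3: step (+0,+1), +3 cyc — ok
hop 4: step (+0,+2), +3 cyc — BAD: non-unit step

first_bad_hop = 4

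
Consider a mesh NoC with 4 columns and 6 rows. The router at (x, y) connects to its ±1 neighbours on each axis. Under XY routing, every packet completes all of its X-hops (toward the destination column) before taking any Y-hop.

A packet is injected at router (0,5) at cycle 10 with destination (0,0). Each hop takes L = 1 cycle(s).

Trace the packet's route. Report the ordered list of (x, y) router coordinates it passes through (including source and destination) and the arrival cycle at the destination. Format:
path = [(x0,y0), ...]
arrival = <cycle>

path = [(0,5), (0,4), (0,3), (0,2), (0,1), (0,0)]
arrival = 15

  0. router=(0,5) cycle=10 (inject)
  1. router=(0,4) cycle=11 dir=S
  2. router=(0,3) cycle=12 dir=S
  3. router=(0,2) cycle=13 dir=S
  4. router=(0,1) cycle=14 dir=S
  5. router=(0,0) cycle=15 dir=S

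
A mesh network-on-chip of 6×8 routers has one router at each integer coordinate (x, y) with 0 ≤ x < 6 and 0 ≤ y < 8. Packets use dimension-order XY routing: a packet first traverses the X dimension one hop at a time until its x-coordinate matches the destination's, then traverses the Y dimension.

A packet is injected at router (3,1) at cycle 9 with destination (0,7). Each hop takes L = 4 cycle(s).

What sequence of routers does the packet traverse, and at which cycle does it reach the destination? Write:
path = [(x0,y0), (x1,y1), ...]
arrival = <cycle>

path = [(3,1), (2,1), (1,1), (0,1), (0,2), (0,3), (0,4), (0,5), (0,6), (0,7)]
arrival = 45

#0 — 3,1 | c9
#1 — 2,1 | c13 | W
#2 — 1,1 | c17 | W
#3 — 0,1 | c21 | W
#4 — 0,2 | c25 | N
#5 — 0,3 | c29 | N
#6 — 0,4 | c33 | N
#7 — 0,5 | c37 | N
#8 — 0,6 | c41 | N
#9 — 0,7 | c45 | N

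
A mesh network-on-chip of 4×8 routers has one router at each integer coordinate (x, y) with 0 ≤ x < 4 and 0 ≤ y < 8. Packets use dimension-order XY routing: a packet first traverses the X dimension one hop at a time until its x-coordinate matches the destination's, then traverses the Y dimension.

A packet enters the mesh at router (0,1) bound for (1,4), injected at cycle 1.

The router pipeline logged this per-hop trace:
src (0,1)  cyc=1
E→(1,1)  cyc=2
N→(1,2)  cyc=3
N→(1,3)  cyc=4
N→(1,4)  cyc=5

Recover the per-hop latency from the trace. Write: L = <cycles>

L = 1

Between hops 0 and 1 the cycle counter advances 2 − 1 = 1.
Per-hop latency L = Δcyc = 1.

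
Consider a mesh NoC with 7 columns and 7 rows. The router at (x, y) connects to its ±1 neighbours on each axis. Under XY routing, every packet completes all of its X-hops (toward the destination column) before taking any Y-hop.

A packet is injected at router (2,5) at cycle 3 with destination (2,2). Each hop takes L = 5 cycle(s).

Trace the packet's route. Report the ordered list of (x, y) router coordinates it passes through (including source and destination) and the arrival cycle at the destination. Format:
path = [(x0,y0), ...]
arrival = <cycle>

path = [(2,5), (2,4), (2,3), (2,2)]
arrival = 18

#0 — 2,5 | c3
#1 — 2,4 | c8 | S
#2 — 2,3 | c13 | S
#3 — 2,2 | c18 | S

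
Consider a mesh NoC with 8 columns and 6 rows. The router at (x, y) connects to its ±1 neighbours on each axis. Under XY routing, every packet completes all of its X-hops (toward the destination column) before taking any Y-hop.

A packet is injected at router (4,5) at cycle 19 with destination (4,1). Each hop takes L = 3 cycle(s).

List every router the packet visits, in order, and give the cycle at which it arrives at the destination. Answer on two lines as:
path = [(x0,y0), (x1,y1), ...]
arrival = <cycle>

path = [(4,5), (4,4), (4,3), (4,2), (4,1)]
arrival = 31

  0. router=(4,5) cycle=19 (inject)
  1. router=(4,4) cycle=22 dir=S
  2. router=(4,3) cycle=25 dir=S
  3. router=(4,2) cycle=28 dir=S
  4. router=(4,1) cycle=31 dir=S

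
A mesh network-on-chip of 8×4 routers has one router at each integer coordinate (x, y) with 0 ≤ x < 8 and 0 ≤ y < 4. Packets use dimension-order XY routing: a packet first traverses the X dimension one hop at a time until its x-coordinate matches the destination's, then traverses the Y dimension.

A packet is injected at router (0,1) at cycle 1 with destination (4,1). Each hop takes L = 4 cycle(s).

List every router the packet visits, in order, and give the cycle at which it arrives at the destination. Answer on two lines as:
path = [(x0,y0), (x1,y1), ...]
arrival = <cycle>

[0] x=0 y=1 t=1
[1] x=1 y=1 t=5 →E
[2] x=2 y=1 t=9 →E
[3] x=3 y=1 t=13 →E
[4] x=4 y=1 t=17 →E

path = [(0,1), (1,1), (2,1), (3,1), (4,1)]
arrival = 17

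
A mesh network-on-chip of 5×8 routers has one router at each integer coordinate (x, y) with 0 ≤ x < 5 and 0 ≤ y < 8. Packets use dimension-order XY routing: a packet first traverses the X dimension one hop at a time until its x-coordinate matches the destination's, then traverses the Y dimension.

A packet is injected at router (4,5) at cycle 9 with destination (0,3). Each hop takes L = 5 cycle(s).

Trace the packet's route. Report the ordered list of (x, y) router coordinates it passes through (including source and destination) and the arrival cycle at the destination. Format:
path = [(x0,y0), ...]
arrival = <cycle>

t=9: at (4,5)
t=14: at (3,5) after W
t=19: at (2,5) after W
t=24: at (1,5) after W
t=29: at (0,5) after W
t=34: at (0,4) after S
t=39: at (0,3) after S

path = [(4,5), (3,5), (2,5), (1,5), (0,5), (0,4), (0,3)]
arrival = 39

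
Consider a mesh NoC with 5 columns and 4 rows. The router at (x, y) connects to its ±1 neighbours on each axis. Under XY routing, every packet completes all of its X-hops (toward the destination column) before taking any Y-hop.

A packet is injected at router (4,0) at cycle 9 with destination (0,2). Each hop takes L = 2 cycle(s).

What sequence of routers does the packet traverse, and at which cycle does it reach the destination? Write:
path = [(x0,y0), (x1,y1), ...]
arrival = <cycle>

hop 0: (4,0) @ cyc 9
hop 1: (3,0) @ cyc 11  [W]
hop 2: (2,0) @ cyc 13  [W]
hop 3: (1,0) @ cyc 15  [W]
hop 4: (0,0) @ cyc 17  [W]
hop 5: (0,1) @ cyc 19  [N]
hop 6: (0,2) @ cyc 21  [N]

path = [(4,0), (3,0), (2,0), (1,0), (0,0), (0,1), (0,2)]
arrival = 21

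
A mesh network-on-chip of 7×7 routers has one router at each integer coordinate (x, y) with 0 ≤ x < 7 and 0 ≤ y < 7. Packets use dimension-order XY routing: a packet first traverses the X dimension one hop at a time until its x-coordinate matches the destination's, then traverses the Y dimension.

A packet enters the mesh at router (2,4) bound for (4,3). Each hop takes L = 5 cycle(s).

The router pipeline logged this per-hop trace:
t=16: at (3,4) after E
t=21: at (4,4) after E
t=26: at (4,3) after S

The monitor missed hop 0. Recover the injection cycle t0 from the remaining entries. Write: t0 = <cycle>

t0 = 11

Hop 1 reached at cycle 16; hop k is at t0 + k·L.
So t0 = 16 − 1·5 = 11.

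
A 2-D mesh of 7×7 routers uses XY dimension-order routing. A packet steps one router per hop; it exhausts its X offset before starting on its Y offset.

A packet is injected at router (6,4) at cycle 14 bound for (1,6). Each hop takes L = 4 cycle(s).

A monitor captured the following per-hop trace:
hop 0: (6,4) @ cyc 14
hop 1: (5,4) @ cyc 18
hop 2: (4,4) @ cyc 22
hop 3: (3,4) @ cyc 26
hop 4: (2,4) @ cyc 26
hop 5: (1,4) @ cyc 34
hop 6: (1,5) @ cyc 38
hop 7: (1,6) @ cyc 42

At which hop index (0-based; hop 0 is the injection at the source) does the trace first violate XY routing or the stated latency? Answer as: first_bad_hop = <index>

[1] (-1,+0) / 4c ⇒ ok
[2] (-1,+0) / 4c ⇒ ok
[3] (-1,+0) / 4c ⇒ ok
[4] (-1,+0) / 0c ⇒ BAD: Δcyc=0≠L

first_bad_hop = 4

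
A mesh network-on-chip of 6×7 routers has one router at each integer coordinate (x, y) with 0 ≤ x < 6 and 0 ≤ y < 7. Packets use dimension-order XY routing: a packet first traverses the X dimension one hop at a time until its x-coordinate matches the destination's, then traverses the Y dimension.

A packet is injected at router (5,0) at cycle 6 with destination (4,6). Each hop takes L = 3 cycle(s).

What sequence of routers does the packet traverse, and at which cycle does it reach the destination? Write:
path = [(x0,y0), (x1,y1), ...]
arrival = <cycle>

path = [(5,0), (4,0), (4,1), (4,2), (4,3), (4,4), (4,5), (4,6)]
arrival = 27

  0. router=(5,0) cycle=6 (inject)
  1. router=(4,0) cycle=9 dir=W
  2. router=(4,1) cycle=12 dir=N
  3. router=(4,2) cycle=15 dir=N
  4. router=(4,3) cycle=18 dir=N
  5. router=(4,4) cycle=21 dir=N
  6. router=(4,5) cycle=24 dir=N
  7. router=(4,6) cycle=27 dir=N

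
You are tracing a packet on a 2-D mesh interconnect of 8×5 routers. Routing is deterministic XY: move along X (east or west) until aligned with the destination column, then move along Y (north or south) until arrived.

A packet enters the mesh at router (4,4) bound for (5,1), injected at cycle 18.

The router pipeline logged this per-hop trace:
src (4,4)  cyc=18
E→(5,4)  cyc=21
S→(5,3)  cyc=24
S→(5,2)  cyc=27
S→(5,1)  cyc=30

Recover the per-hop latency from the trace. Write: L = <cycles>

cyc[1] − cyc[0] = 21 − 18 = 3.
That increment is L by definition: L = 3.

L = 3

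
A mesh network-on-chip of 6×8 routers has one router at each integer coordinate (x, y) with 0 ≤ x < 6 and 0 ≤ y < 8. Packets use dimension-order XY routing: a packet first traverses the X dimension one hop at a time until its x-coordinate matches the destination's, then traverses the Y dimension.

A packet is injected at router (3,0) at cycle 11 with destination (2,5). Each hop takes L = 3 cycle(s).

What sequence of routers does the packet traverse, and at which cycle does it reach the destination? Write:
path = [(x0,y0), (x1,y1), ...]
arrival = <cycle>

src (3,0)  cyc=11
W→(2,0)  cyc=14
N→(2,1)  cyc=17
N→(2,2)  cyc=20
N→(2,3)  cyc=23
N→(2,4)  cyc=26
N→(2,5)  cyc=29

path = [(3,0), (2,0), (2,1), (2,2), (2,3), (2,4), (2,5)]
arrival = 29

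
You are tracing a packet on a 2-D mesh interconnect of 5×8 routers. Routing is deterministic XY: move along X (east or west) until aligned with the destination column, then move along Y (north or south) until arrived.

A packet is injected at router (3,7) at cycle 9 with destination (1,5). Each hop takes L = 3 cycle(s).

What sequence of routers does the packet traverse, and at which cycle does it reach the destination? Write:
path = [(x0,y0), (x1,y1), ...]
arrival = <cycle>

src (3,7)  cyc=9
W→(2,7)  cyc=12
W→(1,7)  cyc=15
S→(1,6)  cyc=18
S→(1,5)  cyc=21

path = [(3,7), (2,7), (1,7), (1,6), (1,5)]
arrival = 21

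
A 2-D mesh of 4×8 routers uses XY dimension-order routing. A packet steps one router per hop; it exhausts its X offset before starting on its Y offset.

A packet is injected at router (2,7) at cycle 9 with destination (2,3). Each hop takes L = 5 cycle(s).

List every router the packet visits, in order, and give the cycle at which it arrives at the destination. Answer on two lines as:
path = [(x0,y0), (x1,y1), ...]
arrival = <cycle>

#0 — 2,7 | c9
#1 — 2,6 | c14 | S
#2 — 2,5 | c19 | S
#3 — 2,4 | c24 | S
#4 — 2,3 | c29 | S

path = [(2,7), (2,6), (2,5), (2,4), (2,3)]
arrival = 29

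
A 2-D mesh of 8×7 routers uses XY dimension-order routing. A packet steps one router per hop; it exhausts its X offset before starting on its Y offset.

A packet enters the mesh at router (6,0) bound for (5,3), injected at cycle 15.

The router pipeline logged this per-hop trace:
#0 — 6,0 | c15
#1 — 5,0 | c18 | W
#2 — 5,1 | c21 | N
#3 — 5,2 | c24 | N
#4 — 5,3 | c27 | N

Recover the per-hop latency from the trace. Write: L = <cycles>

Δcyc across hop 0→1: 18 − 15 = 3.
That increment is L by definition: L = 3.

L = 3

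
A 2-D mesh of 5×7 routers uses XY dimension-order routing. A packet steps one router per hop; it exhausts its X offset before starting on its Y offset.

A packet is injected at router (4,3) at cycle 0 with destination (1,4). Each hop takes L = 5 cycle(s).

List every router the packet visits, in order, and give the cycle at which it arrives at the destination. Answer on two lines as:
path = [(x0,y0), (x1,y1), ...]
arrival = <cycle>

path = [(4,3), (3,3), (2,3), (1,3), (1,4)]
arrival = 20

[0] x=4 y=3 t=0
[1] x=3 y=3 t=5 →W
[2] x=2 y=3 t=10 →W
[3] x=1 y=3 t=15 →W
[4] x=1 y=4 t=20 →N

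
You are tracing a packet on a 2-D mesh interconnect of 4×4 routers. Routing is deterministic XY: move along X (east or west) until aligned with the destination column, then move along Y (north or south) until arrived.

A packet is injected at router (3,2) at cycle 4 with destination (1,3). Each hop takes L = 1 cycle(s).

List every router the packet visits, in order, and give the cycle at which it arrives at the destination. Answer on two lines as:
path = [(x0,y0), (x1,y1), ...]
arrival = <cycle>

path = [(3,2), (2,2), (1,2), (1,3)]
arrival = 7

src (3,2)  cyc=4
W→(2,2)  cyc=5
W→(1,2)  cyc=6
N→(1,3)  cyc=7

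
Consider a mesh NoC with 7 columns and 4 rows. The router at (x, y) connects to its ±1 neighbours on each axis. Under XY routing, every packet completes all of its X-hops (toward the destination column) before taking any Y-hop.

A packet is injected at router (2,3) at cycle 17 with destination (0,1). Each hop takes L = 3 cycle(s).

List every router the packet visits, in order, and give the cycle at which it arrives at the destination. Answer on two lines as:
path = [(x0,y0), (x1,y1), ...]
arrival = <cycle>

  0. router=(2,3) cycle=17 (inject)
  1. router=(1,3) cycle=20 dir=W
  2. router=(0,3) cycle=23 dir=W
  3. router=(0,2) cycle=26 dir=S
  4. router=(0,1) cycle=29 dir=S

path = [(2,3), (1,3), (0,3), (0,2), (0,1)]
arrival = 29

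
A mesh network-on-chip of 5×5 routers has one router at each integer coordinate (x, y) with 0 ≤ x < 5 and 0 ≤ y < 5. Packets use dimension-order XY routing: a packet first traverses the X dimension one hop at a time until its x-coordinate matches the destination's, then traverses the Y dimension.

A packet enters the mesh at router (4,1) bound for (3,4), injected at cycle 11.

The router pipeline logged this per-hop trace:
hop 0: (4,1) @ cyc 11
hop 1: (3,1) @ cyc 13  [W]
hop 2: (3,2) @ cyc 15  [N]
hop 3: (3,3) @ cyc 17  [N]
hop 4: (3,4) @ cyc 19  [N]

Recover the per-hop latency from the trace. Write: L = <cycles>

From hop 0 (11) to hop 1 (13): +2 cycles.
Each hop adds L, hence L = 2.

L = 2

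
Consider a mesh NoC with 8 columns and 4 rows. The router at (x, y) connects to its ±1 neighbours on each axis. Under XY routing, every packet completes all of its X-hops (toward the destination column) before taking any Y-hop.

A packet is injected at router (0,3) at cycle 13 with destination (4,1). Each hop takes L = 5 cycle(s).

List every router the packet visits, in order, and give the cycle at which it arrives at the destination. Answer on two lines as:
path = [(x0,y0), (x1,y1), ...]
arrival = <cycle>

hop 0: (0,3) @ cyc 13
hop 1: (1,3) @ cyc 18  [E]
hop 2: (2,3) @ cyc 23  [E]
hop 3: (3,3) @ cyc 28  [E]
hop 4: (4,3) @ cyc 33  [E]
hop 5: (4,2) @ cyc 38  [S]
hop 6: (4,1) @ cyc 43  [S]

path = [(0,3), (1,3), (2,3), (3,3), (4,3), (4,2), (4,1)]
arrival = 43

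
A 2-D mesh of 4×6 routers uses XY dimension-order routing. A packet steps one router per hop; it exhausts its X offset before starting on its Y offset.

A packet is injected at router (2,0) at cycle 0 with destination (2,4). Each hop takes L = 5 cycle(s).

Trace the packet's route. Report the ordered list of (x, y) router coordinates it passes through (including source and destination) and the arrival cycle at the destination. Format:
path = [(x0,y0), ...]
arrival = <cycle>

path = [(2,0), (2,1), (2,2), (2,3), (2,4)]
arrival = 20

#0 — 2,0 | c0
#1 — 2,1 | c5 | N
#2 — 2,2 | c10 | N
#3 — 2,3 | c15 | N
#4 — 2,4 | c20 | N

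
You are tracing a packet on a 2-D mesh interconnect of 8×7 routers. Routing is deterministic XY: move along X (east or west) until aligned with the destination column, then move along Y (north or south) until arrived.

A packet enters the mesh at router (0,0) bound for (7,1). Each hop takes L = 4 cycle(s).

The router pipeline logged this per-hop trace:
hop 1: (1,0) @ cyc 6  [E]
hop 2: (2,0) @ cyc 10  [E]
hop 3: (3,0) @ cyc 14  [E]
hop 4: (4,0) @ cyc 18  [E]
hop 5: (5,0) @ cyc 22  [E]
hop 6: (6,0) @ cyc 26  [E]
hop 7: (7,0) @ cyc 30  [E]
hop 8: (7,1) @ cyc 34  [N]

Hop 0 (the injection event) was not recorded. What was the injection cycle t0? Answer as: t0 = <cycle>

t0 = 2

The first recorded entry is hop 1 at cycle 6.
Subtract one hop: t0 = 6 − 4 = 2.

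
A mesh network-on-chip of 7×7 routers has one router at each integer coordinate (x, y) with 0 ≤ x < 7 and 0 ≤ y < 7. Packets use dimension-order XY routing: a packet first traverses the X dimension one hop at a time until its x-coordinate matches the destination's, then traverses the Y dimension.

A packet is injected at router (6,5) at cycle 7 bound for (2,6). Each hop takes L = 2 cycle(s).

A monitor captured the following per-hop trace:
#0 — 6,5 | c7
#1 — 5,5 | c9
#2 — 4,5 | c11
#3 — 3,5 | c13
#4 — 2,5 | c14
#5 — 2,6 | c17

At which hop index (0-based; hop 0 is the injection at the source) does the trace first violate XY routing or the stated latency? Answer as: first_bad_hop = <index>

first_bad_hop = 4

check 1→ d=(-1,0) cyc+2: ok
check 2→ d=(-1,0) cyc+2: ok
check 3→ d=(-1,0) cyc+2: ok
check 4→ d=(-1,0) cyc+1: BAD: Δcyc=1≠L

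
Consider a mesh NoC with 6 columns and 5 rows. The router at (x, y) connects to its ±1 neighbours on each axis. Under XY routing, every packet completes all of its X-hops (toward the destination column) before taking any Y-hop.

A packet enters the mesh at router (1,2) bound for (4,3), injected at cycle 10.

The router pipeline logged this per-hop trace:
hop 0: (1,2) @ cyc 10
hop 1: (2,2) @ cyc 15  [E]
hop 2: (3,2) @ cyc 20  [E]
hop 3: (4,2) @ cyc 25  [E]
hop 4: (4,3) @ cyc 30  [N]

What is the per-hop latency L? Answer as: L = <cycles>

L = 5

cyc[1] − cyc[0] = 15 − 10 = 5.
Per-hop latency L = Δcyc = 5.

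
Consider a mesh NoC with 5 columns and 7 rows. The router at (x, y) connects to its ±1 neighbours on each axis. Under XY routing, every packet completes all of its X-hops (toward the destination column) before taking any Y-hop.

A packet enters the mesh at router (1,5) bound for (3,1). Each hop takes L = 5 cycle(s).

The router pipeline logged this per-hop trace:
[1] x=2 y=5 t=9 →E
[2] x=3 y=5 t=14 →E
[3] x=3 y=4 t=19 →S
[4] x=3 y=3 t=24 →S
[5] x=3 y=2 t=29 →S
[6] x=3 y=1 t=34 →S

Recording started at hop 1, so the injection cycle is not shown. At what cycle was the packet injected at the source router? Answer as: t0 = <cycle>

t0 = 4

cyc[1] = 9 and cyc[k] = t0 + k·L for every k.
t0 = cyc[1] − L = 9 − 5 = 4.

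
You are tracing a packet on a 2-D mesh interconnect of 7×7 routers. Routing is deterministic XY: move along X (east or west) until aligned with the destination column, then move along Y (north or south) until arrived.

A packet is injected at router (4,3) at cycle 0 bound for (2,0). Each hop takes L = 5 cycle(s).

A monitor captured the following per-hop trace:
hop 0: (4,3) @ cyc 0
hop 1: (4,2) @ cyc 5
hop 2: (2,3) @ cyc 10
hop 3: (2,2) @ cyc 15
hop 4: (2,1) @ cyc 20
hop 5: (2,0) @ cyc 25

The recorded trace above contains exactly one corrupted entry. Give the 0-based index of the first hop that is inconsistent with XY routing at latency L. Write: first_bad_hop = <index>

  1: Δx=+0 Δy=-1 Δt=5 [BAD: Y-move but x=4≠2]

first_bad_hop = 1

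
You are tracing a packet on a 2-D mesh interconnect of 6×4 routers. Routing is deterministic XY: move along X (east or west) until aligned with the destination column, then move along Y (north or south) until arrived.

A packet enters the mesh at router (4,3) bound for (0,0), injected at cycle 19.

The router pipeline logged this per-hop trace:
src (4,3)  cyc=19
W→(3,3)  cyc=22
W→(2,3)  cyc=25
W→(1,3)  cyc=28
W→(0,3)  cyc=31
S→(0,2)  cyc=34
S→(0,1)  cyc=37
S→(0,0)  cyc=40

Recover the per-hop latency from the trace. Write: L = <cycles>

L = 3

From hop 0 (19) to hop 1 (22): +3 cycles.
That increment is L by definition: L = 3.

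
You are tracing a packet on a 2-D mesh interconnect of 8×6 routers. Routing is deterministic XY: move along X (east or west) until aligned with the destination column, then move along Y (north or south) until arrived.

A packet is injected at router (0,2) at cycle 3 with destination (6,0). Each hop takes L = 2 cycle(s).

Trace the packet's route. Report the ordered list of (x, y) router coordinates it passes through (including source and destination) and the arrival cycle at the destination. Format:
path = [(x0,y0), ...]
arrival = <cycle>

hop 0: (0,2) @ cyc 3
hop 1: (1,2) @ cyc 5  [E]
hop 2: (2,2) @ cyc 7  [E]
hop 3: (3,2) @ cyc 9  [E]
hop 4: (4,2) @ cyc 11  [E]
hop 5: (5,2) @ cyc 13  [E]
hop 6: (6,2) @ cyc 15  [E]
hop 7: (6,1) @ cyc 17  [S]
hop 8: (6,0) @ cyc 19  [S]

path = [(0,2), (1,2), (2,2), (3,2), (4,2), (5,2), (6,2), (6,1), (6,0)]
arrival = 19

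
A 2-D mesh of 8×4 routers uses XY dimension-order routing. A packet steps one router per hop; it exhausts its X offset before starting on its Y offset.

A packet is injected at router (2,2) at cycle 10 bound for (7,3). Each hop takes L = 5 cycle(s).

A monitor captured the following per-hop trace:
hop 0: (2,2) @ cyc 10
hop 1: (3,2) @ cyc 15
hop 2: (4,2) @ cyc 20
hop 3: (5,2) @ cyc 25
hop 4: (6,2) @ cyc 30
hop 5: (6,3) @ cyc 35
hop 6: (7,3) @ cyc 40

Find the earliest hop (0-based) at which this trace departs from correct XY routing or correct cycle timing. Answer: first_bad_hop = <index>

first_bad_hop = 5

check 1→ d=(1,0) cyc+5: ok
check 2→ d=(1,0) cyc+5: ok
check 3→ d=(1,0) cyc+5: ok
check 4→ d=(1,0) cyc+5: ok
check 5→ d=(0,1) cyc+5: BAD: Y-move but x=6≠7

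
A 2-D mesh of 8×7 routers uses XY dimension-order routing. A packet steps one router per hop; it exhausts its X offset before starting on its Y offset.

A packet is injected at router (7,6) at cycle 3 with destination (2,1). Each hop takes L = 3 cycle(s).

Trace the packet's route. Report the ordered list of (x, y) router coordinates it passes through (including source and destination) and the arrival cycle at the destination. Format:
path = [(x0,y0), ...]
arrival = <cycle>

t=3: at (7,6)
t=6: at (6,6) after W
t=9: at (5,6) after W
t=12: at (4,6) after W
t=15: at (3,6) after W
t=18: at (2,6) after W
t=21: at (2,5) after S
t=24: at (2,4) after S
t=27: at (2,3) after S
t=30: at (2,2) after S
t=33: at (2,1) after S

path = [(7,6), (6,6), (5,6), (4,6), (3,6), (2,6), (2,5), (2,4), (2,3), (2,2), (2,1)]
arrival = 33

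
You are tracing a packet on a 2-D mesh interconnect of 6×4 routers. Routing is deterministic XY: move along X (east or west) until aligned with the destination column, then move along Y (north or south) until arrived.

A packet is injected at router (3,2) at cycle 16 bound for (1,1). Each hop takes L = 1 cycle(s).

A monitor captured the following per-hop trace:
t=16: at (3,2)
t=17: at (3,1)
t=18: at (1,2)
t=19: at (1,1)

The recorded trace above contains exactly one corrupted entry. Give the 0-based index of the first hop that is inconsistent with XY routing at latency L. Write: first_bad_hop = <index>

  1: Δx=+0 Δy=-1 Δt=1 [BAD: Y-move but x=3≠1]

first_bad_hop = 1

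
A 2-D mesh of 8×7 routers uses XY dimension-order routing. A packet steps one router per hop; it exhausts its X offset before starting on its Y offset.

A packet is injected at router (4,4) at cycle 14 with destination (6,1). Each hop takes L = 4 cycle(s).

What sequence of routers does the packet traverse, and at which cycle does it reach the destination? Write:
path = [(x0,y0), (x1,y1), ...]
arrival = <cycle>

  0. router=(4,4) cycle=14 (inject)
  1. router=(5,4) cycle=18 dir=E
  2. router=(6,4) cycle=22 dir=E
  3. router=(6,3) cycle=26 dir=S
  4. router=(6,2) cycle=30 dir=S
  5. router=(6,1) cycle=34 dir=S

path = [(4,4), (5,4), (6,4), (6,3), (6,2), (6,1)]
arrival = 34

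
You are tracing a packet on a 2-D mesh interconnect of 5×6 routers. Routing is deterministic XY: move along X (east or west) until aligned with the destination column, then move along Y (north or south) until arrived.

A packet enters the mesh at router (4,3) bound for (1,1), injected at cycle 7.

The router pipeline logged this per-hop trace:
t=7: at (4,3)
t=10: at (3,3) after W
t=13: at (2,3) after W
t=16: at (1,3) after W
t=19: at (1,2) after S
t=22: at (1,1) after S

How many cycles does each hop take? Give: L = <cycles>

L = 3

Δcyc across hop 0→1: 10 − 7 = 3.
Per-hop latency L = Δcyc = 3.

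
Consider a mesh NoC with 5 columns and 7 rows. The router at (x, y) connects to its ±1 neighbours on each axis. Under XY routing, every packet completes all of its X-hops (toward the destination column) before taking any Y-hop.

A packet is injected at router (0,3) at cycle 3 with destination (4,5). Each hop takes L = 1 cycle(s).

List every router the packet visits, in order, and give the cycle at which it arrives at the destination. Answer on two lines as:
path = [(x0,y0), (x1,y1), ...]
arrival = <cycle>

path = [(0,3), (1,3), (2,3), (3,3), (4,3), (4,4), (4,5)]
arrival = 9

[0] x=0 y=3 t=3
[1] x=1 y=3 t=4 →E
[2] x=2 y=3 t=5 →E
[3] x=3 y=3 t=6 →E
[4] x=4 y=3 t=7 →E
[5] x=4 y=4 t=8 →N
[6] x=4 y=5 t=9 →N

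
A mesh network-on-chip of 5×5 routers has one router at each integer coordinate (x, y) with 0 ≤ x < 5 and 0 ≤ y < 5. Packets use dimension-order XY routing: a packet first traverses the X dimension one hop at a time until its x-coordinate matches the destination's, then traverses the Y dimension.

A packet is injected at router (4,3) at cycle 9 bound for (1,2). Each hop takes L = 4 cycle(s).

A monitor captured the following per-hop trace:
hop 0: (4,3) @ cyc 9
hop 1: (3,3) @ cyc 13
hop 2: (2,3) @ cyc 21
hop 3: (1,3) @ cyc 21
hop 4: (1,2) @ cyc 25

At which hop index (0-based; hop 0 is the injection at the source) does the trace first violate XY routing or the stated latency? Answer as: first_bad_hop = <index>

  1: Δx=-1 Δy=+0 Δt=4 [ok]
  2: Δx=-1 Δy=+0 Δt=8 [BAD: Δcyc=8≠L]

first_bad_hop = 2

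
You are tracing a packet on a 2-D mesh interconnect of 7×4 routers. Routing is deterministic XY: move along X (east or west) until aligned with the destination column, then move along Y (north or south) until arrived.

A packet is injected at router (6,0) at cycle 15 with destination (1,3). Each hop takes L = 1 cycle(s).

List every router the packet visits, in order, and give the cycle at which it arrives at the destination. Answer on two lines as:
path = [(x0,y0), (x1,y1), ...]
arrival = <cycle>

  0. router=(6,0) cycle=15 (inject)
  1. router=(5,0) cycle=16 dir=W
  2. router=(4,0) cycle=17 dir=W
  3. router=(3,0) cycle=18 dir=W
  4. router=(2,0) cycle=19 dir=W
  5. router=(1,0) cycle=20 dir=W
  6. router=(1,1) cycle=21 dir=N
  7. router=(1,2) cycle=22 dir=N
  8. router=(1,3) cycle=23 dir=N

path = [(6,0), (5,0), (4,0), (3,0), (2,0), (1,0), (1,1), (1,2), (1,3)]
arrival = 23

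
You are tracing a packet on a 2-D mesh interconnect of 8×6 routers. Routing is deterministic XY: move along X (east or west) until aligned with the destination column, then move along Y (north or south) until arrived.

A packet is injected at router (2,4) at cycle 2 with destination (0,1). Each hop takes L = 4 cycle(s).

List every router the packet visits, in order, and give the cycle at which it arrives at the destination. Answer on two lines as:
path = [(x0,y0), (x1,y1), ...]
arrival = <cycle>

path = [(2,4), (1,4), (0,4), (0,3), (0,2), (0,1)]
arrival = 22

hop 0: (2,4) @ cyc 2
hop 1: (1,4) @ cyc 6  [W]
hop 2: (0,4) @ cyc 10  [W]
hop 3: (0,3) @ cyc 14  [S]
hop 4: (0,2) @ cyc 18  [S]
hop 5: (0,1) @ cyc 22  [S]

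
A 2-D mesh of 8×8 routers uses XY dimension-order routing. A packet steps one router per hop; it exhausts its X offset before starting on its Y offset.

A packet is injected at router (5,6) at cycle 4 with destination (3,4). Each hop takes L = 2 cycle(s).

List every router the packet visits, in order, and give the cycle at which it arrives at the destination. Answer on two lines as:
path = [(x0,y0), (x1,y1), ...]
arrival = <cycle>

path = [(5,6), (4,6), (3,6), (3,5), (3,4)]
arrival = 12

#0 — 5,6 | c4
#1 — 4,6 | c6 | W
#2 — 3,6 | c8 | W
#3 — 3,5 | c10 | S
#4 — 3,4 | c12 | S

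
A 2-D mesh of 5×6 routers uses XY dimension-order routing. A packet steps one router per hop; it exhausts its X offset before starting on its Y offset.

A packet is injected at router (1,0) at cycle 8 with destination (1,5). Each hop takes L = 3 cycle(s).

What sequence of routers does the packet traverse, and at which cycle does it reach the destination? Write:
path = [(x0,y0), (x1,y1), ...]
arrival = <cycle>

path = [(1,0), (1,1), (1,2), (1,3), (1,4), (1,5)]
arrival = 23

hop 0: (1,0) @ cyc 8
hop 1: (1,1) @ cyc 11  [N]
hop 2: (1,2) @ cyc 14  [N]
hop 3: (1,3) @ cyc 17  [N]
hop 4: (1,4) @ cyc 20  [N]
hop 5: (1,5) @ cyc 23  [N]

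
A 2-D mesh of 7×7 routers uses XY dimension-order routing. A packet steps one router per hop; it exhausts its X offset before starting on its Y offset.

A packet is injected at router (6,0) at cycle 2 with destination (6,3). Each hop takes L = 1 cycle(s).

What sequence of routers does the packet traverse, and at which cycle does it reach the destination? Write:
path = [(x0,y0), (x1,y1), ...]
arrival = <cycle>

path = [(6,0), (6,1), (6,2), (6,3)]
arrival = 5

hop 0: (6,0) @ cyc 2
hop 1: (6,1) @ cyc 3  [N]
hop 2: (6,2) @ cyc 4  [N]
hop 3: (6,3) @ cyc 5  [N]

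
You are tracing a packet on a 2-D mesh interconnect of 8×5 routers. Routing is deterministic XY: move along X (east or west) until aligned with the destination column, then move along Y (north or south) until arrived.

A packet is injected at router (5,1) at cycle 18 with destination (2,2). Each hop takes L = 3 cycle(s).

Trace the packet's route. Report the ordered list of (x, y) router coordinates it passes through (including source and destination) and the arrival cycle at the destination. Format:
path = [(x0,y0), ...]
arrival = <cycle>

path = [(5,1), (4,1), (3,1), (2,1), (2,2)]
arrival = 30

[0] x=5 y=1 t=18
[1] x=4 y=1 t=21 →W
[2] x=3 y=1 t=24 →W
[3] x=2 y=1 t=27 →W
[4] x=2 y=2 t=30 →N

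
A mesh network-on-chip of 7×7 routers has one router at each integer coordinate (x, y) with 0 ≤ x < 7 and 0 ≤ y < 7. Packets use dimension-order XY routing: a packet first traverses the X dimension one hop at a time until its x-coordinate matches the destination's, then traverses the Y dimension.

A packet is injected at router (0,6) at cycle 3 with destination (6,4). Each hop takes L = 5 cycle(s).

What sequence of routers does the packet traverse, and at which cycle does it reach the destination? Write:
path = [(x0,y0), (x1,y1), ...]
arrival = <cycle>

#0 — 0,6 | c3
#1 — 1,6 | c8 | E
#2 — 2,6 | c13 | E
#3 — 3,6 | c18 | E
#4 — 4,6 | c23 | E
#5 — 5,6 | c28 | E
#6 — 6,6 | c33 | E
#7 — 6,5 | c38 | S
#8 — 6,4 | c43 | S

path = [(0,6), (1,6), (2,6), (3,6), (4,6), (5,6), (6,6), (6,5), (6,4)]
arrival = 43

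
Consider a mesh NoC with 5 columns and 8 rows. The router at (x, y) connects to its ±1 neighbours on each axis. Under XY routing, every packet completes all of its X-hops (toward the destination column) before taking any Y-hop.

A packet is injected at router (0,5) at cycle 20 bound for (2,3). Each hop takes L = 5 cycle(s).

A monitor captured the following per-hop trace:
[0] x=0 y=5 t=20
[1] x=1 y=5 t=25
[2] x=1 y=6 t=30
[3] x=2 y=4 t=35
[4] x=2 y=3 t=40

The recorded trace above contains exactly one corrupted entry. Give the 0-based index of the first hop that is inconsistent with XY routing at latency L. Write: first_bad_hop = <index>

check 1→ d=(1,0) cyc+5: ok
check 2→ d=(0,1) cyc+5: BAD: Y-move but x=1≠2

first_bad_hop = 2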